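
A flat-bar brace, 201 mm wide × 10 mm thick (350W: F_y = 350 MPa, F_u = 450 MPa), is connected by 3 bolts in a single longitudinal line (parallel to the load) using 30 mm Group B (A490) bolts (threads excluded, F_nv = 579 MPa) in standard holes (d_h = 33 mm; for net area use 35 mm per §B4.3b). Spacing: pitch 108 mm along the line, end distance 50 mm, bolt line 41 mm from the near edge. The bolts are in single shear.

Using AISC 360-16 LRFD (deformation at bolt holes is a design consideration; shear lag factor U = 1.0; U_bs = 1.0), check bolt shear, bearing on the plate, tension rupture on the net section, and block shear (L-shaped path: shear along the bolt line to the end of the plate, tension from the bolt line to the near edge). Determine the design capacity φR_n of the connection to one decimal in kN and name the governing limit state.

440.8 kN (block shear governs)

Bolt shear: A_b = π(30)²/4 = 706.86 mm². φR_n = 0.75 × 579 × 706.86 × 3 × 1 = 920.9 kN.
Bearing (10 mm plate, F_u = 450 MPa): end bolts L_c = 50 − 33/2 = 33.5, R_n = min(1.2×33.5×10×450, 2.4×30×10×450) = 180.9 kN/bolt; interior L_c = 108 − 33 = 75, R_n = 324 kN/bolt. φR_n = 0.75 × (1×180.9 + 2×324) = 621.7 kN.
Tension rupture (net): A_n = (201 − 1×35)×10 = 1660 mm² (U = 1.0, A_e = A_n). φR_n = 0.75 × 450 × 1660 = 560.3 kN.
Block shear: shear path 1×[50+2×108] = 1×266 mm, A_gv = 2660, A_nv = 1×(266 − 2.5×35)×10 = 1785 mm²; tension to near edge: (41 − 0.5×35)×10 = 235 mm². R_n = min(0.6×450×1785, 0.6×350×2660) + 1.0×450×235 = min(481.95, 558.6) + 105.75 = 587.7 kN. φR_n = 0.75 × 587.7 = 440.8 kN.
Governing: min(920.9, 621.7, 560.3, 440.8) = 440.8 kN → block shear.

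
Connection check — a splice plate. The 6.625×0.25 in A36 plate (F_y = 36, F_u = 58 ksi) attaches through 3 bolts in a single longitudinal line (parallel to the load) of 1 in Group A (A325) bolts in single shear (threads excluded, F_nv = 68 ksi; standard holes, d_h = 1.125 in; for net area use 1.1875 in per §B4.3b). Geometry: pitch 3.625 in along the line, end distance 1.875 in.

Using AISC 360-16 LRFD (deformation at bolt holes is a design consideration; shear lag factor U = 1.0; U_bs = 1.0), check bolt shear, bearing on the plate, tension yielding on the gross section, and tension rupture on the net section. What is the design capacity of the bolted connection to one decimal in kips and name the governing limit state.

53.7 kips (gross-section yield governs)

Bolt shear: A_b = π(1)²/4 = 0.7854 in². φR_n = 0.75 × 68 × 0.7854 × 3 × 1 = 120.2 kips.
Bearing (0.25 in plate, F_u = 58 ksi): end bolts L_c = 1.875 − 1.125/2 = 1.3125, R_n = min(1.2×1.3125×0.25×58, 2.4×1×0.25×58) = 22.838 kips/bolt; interior L_c = 3.625 − 1.125 = 2.5, R_n = 34.8 kips/bolt. φR_n = 0.75 × (1×22.838 + 2×34.8) = 69.3 kips.
Tension yield (gross): A_g = 6.625×0.25 = 1.6563 in². φR_n = 0.90 × 36 × 1.6563 = 53.7 kips.
Tension rupture (net): A_n = (6.625 − 1×1.1875)×0.25 = 1.3594 in² (U = 1.0, A_e = A_n). φR_n = 0.75 × 58 × 1.3594 = 59.1 kips.
Governing: min(120.2, 69.3, 53.7, 59.1) = 53.7 kips → gross-section yield.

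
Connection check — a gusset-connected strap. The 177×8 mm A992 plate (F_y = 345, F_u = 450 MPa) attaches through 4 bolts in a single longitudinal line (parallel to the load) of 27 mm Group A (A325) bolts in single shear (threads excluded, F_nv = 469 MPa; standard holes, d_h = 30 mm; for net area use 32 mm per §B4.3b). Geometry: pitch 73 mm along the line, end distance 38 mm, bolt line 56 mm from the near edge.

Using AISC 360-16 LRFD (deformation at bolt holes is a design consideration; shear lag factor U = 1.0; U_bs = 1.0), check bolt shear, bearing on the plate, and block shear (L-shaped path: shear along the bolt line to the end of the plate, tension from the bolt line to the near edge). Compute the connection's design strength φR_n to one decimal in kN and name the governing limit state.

Bolt shear: A_b = π(27)²/4 = 572.56 mm². φR_n = 0.75 × 469 × 572.56 × 4 × 1 = 805.6 kN.
Bearing (8 mm plate, F_u = 450 MPa): end bolts L_c = 38 − 30/2 = 23, R_n = min(1.2×23×8×450, 2.4×27×8×450) = 99.36 kN/bolt; interior L_c = 73 − 30 = 43, R_n = 185.76 kN/bolt. φR_n = 0.75 × (1×99.36 + 3×185.76) = 492.5 kN.
Block shear: shear path 1×[38+3×73] = 1×257 mm, A_gv = 2056, A_nv = 1×(257 − 3.5×32)×8 = 1160 mm²; tension to near edge: (56 − 0.5×32)×8 = 320 mm². R_n = min(0.6×450×1160, 0.6×345×2056) + 1.0×450×320 = min(313.2, 425.59) + 144 = 457.2 kN. φR_n = 0.75 × 457.2 = 342.9 kN.
Governing: min(805.6, 492.5, 342.9) = 342.9 kN → block shear.

342.9 kN (block shear governs)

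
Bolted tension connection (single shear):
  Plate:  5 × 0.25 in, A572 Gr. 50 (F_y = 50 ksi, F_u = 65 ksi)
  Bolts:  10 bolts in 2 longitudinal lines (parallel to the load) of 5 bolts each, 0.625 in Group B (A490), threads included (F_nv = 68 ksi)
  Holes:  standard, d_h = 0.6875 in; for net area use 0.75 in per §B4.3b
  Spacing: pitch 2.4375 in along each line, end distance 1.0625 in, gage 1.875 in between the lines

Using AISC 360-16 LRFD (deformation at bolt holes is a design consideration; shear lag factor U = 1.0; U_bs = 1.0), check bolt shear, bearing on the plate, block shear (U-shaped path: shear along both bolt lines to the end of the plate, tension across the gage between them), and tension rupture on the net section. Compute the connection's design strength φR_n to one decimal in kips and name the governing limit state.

42.7 kips (net-section rupture governs)

Bolt shear: A_b = π(0.625)²/4 = 0.3068 in². φR_n = 0.75 × 68 × 0.3068 × 10 × 1 = 156.5 kips.
Bearing (0.25 in plate, F_u = 65 ksi): end bolts L_c = 1.0625 − 0.6875/2 = 0.71875, R_n = min(1.2×0.71875×0.25×65, 2.4×0.625×0.25×65) = 14.016 kips/bolt; interior L_c = 2.4375 − 0.6875 = 1.75, R_n = 24.375 kips/bolt. φR_n = 0.75 × (2×14.016 + 8×24.375) = 167.3 kips.
Block shear: shear path 2×[1.0625+4×2.4375] = 2×10.8125 in, A_gv = 5.4063, A_nv = 2×(10.8125 − 4.5×0.75)×0.25 = 3.7188 in²; tension across gage: (1.875 − 1×0.75)×0.25 = 0.28125 in². R_n = min(0.6×65×3.7188, 0.6×50×5.4063) + 1.0×65×0.28125 = min(145.03, 162.19) + 18.281 = 163.31 kips. φR_n = 0.75 × 163.31 = 122.5 kips.
Tension rupture (net): A_n = (5 − 2×0.75)×0.25 = 0.875 in² (U = 1.0, A_e = A_n). φR_n = 0.75 × 65 × 0.875 = 42.7 kips.
Governing: min(156.5, 167.3, 122.5, 42.7) = 42.7 kips → net-section rupture.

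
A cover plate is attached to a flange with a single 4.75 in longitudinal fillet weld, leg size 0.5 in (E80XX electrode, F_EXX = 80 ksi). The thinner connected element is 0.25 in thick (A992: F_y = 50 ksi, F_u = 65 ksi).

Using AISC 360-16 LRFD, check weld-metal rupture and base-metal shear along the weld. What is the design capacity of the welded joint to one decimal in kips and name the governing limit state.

Weld metal: throat = 0.707×0.5 = 0.3535 in, L = 4.75 in. φR_n = 0.75 × 0.6 × 80 × 0.3535 × 4.75 = 60.4 kips.
Base metal shear (0.25 in plate): yield φR_n = 1.0×0.6×50×0.25×4.75 = 35.6 kips; rupture φR_n = 0.75×0.6×65×0.25×4.75 = 34.7 kips; take 34.7 kips (rupture).
Governing: min(60.4, 34.7) = 34.7 kips → base-metal shear.

34.7 kips (base-metal shear governs)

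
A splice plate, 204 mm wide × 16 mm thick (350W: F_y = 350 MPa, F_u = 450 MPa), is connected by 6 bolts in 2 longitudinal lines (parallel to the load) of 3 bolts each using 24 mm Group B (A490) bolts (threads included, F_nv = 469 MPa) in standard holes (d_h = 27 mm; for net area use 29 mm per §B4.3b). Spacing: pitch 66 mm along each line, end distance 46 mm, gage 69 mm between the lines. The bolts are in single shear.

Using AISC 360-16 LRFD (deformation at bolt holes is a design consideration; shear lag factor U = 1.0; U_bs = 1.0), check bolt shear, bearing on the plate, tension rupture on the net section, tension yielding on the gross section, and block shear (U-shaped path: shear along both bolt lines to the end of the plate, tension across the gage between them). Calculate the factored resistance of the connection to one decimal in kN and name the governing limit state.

Bolt shear: A_b = π(24)²/4 = 452.39 mm². φR_n = 0.75 × 469 × 452.39 × 6 × 1 = 954.8 kN.
Bearing (16 mm plate, F_u = 450 MPa): end bolts L_c = 46 − 27/2 = 32.5, R_n = min(1.2×32.5×16×450, 2.4×24×16×450) = 280.8 kN/bolt; interior L_c = 66 − 27 = 39, R_n = 336.96 kN/bolt. φR_n = 0.75 × (2×280.8 + 4×336.96) = 1432.1 kN.
Tension rupture (net): A_n = (204 − 2×29)×16 = 2336 mm² (U = 1.0, A_e = A_n). φR_n = 0.75 × 450 × 2336 = 788.4 kN.
Tension yield (gross): A_g = 204×16 = 3264 mm². φR_n = 0.90 × 350 × 3264 = 1028.2 kN.
Block shear: shear path 2×[46+2×66] = 2×178 mm, A_gv = 5696, A_nv = 2×(178 − 2.5×29)×16 = 3376 mm²; tension across gage: (69 − 1×29)×16 = 640 mm². R_n = min(0.6×450×3376, 0.6×350×5696) + 1.0×450×640 = min(911.52, 1196.2) + 288 = 1199.5 kN. φR_n = 0.75 × 1199.5 = 899.6 kN.
Governing: min(954.8, 1432.1, 788.4, 1028.2, 899.6) = 788.4 kN → net-section rupture.

788.4 kN (net-section rupture governs)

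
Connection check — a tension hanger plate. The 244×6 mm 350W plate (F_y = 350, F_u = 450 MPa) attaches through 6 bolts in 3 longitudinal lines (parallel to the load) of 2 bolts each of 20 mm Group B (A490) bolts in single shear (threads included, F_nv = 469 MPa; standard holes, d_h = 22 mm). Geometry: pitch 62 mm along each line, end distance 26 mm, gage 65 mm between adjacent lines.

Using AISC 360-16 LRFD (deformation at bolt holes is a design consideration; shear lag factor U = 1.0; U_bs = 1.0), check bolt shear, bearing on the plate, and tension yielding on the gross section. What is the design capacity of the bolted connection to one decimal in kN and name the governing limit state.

401.0 kN (bearing governs)

Bolt shear: A_b = π(20)²/4 = 314.16 mm². φR_n = 0.75 × 469 × 314.16 × 6 × 1 = 663.0 kN.
Bearing (6 mm plate, F_u = 450 MPa): end bolts L_c = 26 − 22/2 = 15, R_n = min(1.2×15×6×450, 2.4×20×6×450) = 48.6 kN/bolt; interior L_c = 62 − 22 = 40, R_n = 129.6 kN/bolt. φR_n = 0.75 × (3×48.6 + 3×129.6) = 401.0 kN.
Tension yield (gross): A_g = 244×6 = 1464 mm². φR_n = 0.90 × 350 × 1464 = 461.2 kN.
Governing: min(663.0, 401.0, 461.2) = 401.0 kN → bearing.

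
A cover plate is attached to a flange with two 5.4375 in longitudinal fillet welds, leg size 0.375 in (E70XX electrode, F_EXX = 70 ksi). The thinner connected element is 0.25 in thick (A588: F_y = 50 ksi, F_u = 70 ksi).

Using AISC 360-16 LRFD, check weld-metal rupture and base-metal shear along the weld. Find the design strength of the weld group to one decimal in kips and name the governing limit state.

Weld metal: throat = 0.707×0.375 = 0.26513 in, L = 2×5.4375 = 10.875 in. φR_n = 0.75 × 0.6 × 70 × 0.26513 × 10.875 = 90.8 kips.
Base metal shear (0.25 in plate): yield φR_n = 1.0×0.6×50×0.25×10.875 = 81.6 kips; rupture φR_n = 0.75×0.6×70×0.25×10.875 = 85.6 kips; take 81.6 kips (yield).
Governing: min(90.8, 81.6) = 81.6 kips → base-metal shear.

81.6 kips (base-metal shear governs)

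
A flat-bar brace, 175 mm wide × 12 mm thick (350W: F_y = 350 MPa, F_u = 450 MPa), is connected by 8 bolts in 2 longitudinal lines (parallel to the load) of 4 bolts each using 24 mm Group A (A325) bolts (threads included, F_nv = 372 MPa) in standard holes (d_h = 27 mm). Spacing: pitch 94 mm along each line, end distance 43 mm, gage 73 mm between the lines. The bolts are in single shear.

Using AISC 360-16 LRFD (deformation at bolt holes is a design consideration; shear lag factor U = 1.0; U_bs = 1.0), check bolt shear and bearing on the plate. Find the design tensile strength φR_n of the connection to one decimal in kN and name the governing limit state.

1009.7 kN (bolt shear governs)

Bolt shear: A_b = π(24)²/4 = 452.39 mm². φR_n = 0.75 × 372 × 452.39 × 8 × 1 = 1009.7 kN.
Bearing (12 mm plate, F_u = 450 MPa): end bolts L_c = 43 − 27/2 = 29.5, R_n = min(1.2×29.5×12×450, 2.4×24×12×450) = 191.16 kN/bolt; interior L_c = 94 − 27 = 67, R_n = 311.04 kN/bolt. φR_n = 0.75 × (2×191.16 + 6×311.04) = 1686.4 kN.
Governing: min(1009.7, 1686.4) = 1009.7 kN → bolt shear.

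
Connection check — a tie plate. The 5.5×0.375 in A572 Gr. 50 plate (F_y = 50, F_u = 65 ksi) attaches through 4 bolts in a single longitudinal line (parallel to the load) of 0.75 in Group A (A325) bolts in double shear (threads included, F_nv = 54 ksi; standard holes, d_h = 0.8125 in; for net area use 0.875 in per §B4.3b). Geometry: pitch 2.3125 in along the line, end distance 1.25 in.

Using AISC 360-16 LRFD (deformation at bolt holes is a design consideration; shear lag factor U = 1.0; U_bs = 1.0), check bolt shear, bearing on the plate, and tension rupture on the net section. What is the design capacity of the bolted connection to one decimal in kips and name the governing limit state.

84.6 kips (net-section rupture governs)

Bolt shear: A_b = π(0.75)²/4 = 0.44179 in². φR_n = 0.75 × 54 × 0.44179 × 4 × 2 = 143.1 kips.
Bearing (0.375 in plate, F_u = 65 ksi): end bolts L_c = 1.25 − 0.8125/2 = 0.84375, R_n = min(1.2×0.84375×0.375×65, 2.4×0.75×0.375×65) = 24.68 kips/bolt; interior L_c = 2.3125 − 0.8125 = 1.5, R_n = 43.875 kips/bolt. φR_n = 0.75 × (1×24.68 + 3×43.875) = 117.2 kips.
Tension rupture (net): A_n = (5.5 − 1×0.875)×0.375 = 1.7344 in² (U = 1.0, A_e = A_n). φR_n = 0.75 × 65 × 1.7344 = 84.6 kips.
Governing: min(143.1, 117.2, 84.6) = 84.6 kips → net-section rupture.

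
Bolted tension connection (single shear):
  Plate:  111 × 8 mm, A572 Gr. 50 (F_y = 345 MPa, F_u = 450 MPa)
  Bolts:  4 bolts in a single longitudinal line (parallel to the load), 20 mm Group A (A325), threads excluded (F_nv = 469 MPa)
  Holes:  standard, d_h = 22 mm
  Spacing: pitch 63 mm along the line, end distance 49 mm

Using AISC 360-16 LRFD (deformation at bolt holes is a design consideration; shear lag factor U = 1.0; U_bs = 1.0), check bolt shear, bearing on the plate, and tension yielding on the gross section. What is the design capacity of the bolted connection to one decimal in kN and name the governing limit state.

275.7 kN (gross-section yield governs)

Bolt shear: A_b = π(20)²/4 = 314.16 mm². φR_n = 0.75 × 469 × 314.16 × 4 × 1 = 442.0 kN.
Bearing (8 mm plate, F_u = 450 MPa): end bolts L_c = 49 − 22/2 = 38, R_n = min(1.2×38×8×450, 2.4×20×8×450) = 164.16 kN/bolt; interior L_c = 63 − 22 = 41, R_n = 172.8 kN/bolt. φR_n = 0.75 × (1×164.16 + 3×172.8) = 511.9 kN.
Tension yield (gross): A_g = 111×8 = 888 mm². φR_n = 0.90 × 345 × 888 = 275.7 kN.
Governing: min(442.0, 511.9, 275.7) = 275.7 kN → gross-section yield.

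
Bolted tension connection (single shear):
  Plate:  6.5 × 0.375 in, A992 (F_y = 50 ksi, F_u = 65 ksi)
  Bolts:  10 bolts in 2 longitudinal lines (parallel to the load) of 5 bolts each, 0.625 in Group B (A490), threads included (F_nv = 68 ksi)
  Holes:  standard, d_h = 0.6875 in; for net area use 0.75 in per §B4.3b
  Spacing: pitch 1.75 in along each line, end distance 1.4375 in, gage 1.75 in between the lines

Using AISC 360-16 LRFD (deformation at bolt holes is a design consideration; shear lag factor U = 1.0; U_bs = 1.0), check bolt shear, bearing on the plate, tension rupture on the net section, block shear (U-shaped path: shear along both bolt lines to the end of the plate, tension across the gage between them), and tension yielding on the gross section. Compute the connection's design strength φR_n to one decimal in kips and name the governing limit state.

Bolt shear: A_b = π(0.625)²/4 = 0.3068 in². φR_n = 0.75 × 68 × 0.3068 × 10 × 1 = 156.5 kips.
Bearing (0.375 in plate, F_u = 65 ksi): end bolts L_c = 1.4375 − 0.6875/2 = 1.09375, R_n = min(1.2×1.09375×0.375×65, 2.4×0.625×0.375×65) = 31.992 kips/bolt; interior L_c = 1.75 − 0.6875 = 1.0625, R_n = 31.078 kips/bolt. φR_n = 0.75 × (2×31.992 + 8×31.078) = 234.5 kips.
Tension rupture (net): A_n = (6.5 − 2×0.75)×0.375 = 1.875 in² (U = 1.0, A_e = A_n). φR_n = 0.75 × 65 × 1.875 = 91.4 kips.
Block shear: shear path 2×[1.4375+4×1.75] = 2×8.4375 in, A_gv = 6.3281, A_nv = 2×(8.4375 − 4.5×0.75)×0.375 = 3.7969 in²; tension across gage: (1.75 − 1×0.75)×0.375 = 0.375 in². R_n = min(0.6×65×3.7969, 0.6×50×6.3281) + 1.0×65×0.375 = min(148.08, 189.84) + 24.375 = 172.46 kips. φR_n = 0.75 × 172.46 = 129.3 kips.
Tension yield (gross): A_g = 6.5×0.375 = 2.4375 in². φR_n = 0.90 × 50 × 2.4375 = 109.7 kips.
Governing: min(156.5, 234.5, 91.4, 129.3, 109.7) = 91.4 kips → net-section rupture.

91.4 kips (net-section rupture governs)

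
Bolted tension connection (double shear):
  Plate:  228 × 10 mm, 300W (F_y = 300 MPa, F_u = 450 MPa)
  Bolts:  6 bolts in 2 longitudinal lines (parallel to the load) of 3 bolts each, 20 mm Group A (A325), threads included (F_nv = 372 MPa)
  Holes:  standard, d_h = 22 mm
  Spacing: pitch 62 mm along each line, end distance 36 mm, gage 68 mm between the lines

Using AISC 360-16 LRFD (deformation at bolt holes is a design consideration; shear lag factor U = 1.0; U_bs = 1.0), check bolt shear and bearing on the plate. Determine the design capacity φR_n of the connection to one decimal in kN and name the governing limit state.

Bolt shear: A_b = π(20)²/4 = 314.16 mm². φR_n = 0.75 × 372 × 314.16 × 6 × 2 = 1051.8 kN.
Bearing (10 mm plate, F_u = 450 MPa): end bolts L_c = 36 − 22/2 = 25, R_n = min(1.2×25×10×450, 2.4×20×10×450) = 135 kN/bolt; interior L_c = 62 − 22 = 40, R_n = 216 kN/bolt. φR_n = 0.75 × (2×135 + 4×216) = 850.5 kN.
Governing: min(1051.8, 850.5) = 850.5 kN → bearing.

850.5 kN (bearing governs)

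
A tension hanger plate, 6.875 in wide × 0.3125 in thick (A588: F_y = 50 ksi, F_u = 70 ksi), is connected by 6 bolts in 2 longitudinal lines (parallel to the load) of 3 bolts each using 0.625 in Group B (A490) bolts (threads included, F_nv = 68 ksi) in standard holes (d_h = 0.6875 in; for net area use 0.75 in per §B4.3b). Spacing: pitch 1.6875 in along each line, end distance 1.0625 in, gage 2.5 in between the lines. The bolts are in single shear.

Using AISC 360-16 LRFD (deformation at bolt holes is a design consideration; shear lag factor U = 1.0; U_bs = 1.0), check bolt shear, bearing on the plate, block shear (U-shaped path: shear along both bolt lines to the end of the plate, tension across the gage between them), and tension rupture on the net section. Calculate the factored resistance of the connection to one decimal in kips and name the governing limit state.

Bolt shear: A_b = π(0.625)²/4 = 0.3068 in². φR_n = 0.75 × 68 × 0.3068 × 6 × 1 = 93.9 kips.
Bearing (0.3125 in plate, F_u = 70 ksi): end bolts L_c = 1.0625 − 0.6875/2 = 0.71875, R_n = min(1.2×0.71875×0.3125×70, 2.4×0.625×0.3125×70) = 18.867 kips/bolt; interior L_c = 1.6875 − 0.6875 = 1, R_n = 26.25 kips/bolt. φR_n = 0.75 × (2×18.867 + 4×26.25) = 107.1 kips.
Block shear: shear path 2×[1.0625+2×1.6875] = 2×4.4375 in, A_gv = 2.7734, A_nv = 2×(4.4375 − 2.5×0.75)×0.3125 = 1.6016 in²; tension across gage: (2.5 − 1×0.75)×0.3125 = 0.54688 in². R_n = min(0.6×70×1.6016, 0.6×50×2.7734) + 1.0×70×0.54688 = min(67.267, 83.202) + 38.282 = 105.55 kips. φR_n = 0.75 × 105.55 = 79.2 kips.
Tension rupture (net): A_n = (6.875 − 2×0.75)×0.3125 = 1.6797 in² (U = 1.0, A_e = A_n). φR_n = 0.75 × 70 × 1.6797 = 88.2 kips.
Governing: min(93.9, 107.1, 79.2, 88.2) = 79.2 kips → block shear.

79.2 kips (block shear governs)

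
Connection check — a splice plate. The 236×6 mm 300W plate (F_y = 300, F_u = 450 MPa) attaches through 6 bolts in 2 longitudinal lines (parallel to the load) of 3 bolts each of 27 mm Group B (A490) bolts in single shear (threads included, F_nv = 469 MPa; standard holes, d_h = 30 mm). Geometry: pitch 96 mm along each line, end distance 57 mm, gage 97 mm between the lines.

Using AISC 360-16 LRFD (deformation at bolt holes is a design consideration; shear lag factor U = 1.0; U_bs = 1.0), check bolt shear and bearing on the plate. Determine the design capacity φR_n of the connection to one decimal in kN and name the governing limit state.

Bolt shear: A_b = π(27)²/4 = 572.56 mm². φR_n = 0.75 × 469 × 572.56 × 6 × 1 = 1208.4 kN.
Bearing (6 mm plate, F_u = 450 MPa): end bolts L_c = 57 − 30/2 = 42, R_n = min(1.2×42×6×450, 2.4×27×6×450) = 136.08 kN/bolt; interior L_c = 96 − 30 = 66, R_n = 174.96 kN/bolt. φR_n = 0.75 × (2×136.08 + 4×174.96) = 729.0 kN.
Governing: min(1208.4, 729.0) = 729.0 kN → bearing.

729.0 kN (bearing governs)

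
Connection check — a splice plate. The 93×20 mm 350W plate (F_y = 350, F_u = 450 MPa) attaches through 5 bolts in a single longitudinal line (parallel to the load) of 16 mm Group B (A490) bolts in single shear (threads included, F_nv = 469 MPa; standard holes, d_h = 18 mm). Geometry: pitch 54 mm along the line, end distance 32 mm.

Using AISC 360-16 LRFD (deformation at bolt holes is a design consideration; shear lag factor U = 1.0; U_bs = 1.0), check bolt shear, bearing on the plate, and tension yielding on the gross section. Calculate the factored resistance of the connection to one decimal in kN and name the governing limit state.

353.6 kN (bolt shear governs)

Bolt shear: A_b = π(16)²/4 = 201.06 mm². φR_n = 0.75 × 469 × 201.06 × 5 × 1 = 353.6 kN.
Bearing (20 mm plate, F_u = 450 MPa): end bolts L_c = 32 − 18/2 = 23, R_n = min(1.2×23×20×450, 2.4×16×20×450) = 248.4 kN/bolt; interior L_c = 54 − 18 = 36, R_n = 345.6 kN/bolt. φR_n = 0.75 × (1×248.4 + 4×345.6) = 1223.1 kN.
Tension yield (gross): A_g = 93×20 = 1860 mm². φR_n = 0.90 × 350 × 1860 = 585.9 kN.
Governing: min(353.6, 1223.1, 585.9) = 353.6 kN → bolt shear.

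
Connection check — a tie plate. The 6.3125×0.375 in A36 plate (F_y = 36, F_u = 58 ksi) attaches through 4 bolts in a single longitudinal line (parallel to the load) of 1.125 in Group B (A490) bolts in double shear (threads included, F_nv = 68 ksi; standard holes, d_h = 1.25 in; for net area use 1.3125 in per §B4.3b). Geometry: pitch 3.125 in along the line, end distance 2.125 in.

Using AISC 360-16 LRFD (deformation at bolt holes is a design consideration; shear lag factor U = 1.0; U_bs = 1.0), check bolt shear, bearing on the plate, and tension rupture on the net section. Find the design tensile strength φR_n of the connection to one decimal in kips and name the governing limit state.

Bolt shear: A_b = π(1.125)²/4 = 0.99402 in². φR_n = 0.75 × 68 × 0.99402 × 4 × 2 = 405.6 kips.
Bearing (0.375 in plate, F_u = 58 ksi): end bolts L_c = 2.125 − 1.25/2 = 1.5, R_n = min(1.2×1.5×0.375×58, 2.4×1.125×0.375×58) = 39.15 kips/bolt; interior L_c = 3.125 − 1.25 = 1.875, R_n = 48.938 kips/bolt. φR_n = 0.75 × (1×39.15 + 3×48.938) = 139.5 kips.
Tension rupture (net): A_n = (6.3125 − 1×1.3125)×0.375 = 1.875 in² (U = 1.0, A_e = A_n). φR_n = 0.75 × 58 × 1.875 = 81.6 kips.
Governing: min(405.6, 139.5, 81.6) = 81.6 kips → net-section rupture.

81.6 kips (net-section rupture governs)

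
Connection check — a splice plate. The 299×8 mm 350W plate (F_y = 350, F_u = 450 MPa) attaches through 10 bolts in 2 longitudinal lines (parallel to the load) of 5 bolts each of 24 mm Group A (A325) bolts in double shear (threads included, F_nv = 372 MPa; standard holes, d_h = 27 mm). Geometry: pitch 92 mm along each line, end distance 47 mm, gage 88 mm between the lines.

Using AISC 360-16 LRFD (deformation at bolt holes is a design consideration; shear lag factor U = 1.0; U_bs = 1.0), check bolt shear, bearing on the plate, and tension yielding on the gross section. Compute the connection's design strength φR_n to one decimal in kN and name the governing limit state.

753.5 kN (gross-section yield governs)

Bolt shear: A_b = π(24)²/4 = 452.39 mm². φR_n = 0.75 × 372 × 452.39 × 10 × 2 = 2524.3 kN.
Bearing (8 mm plate, F_u = 450 MPa): end bolts L_c = 47 − 27/2 = 33.5, R_n = min(1.2×33.5×8×450, 2.4×24×8×450) = 144.72 kN/bolt; interior L_c = 92 − 27 = 65, R_n = 207.36 kN/bolt. φR_n = 0.75 × (2×144.72 + 8×207.36) = 1461.2 kN.
Tension yield (gross): A_g = 299×8 = 2392 mm². φR_n = 0.90 × 350 × 2392 = 753.5 kN.
Governing: min(2524.3, 1461.2, 753.5) = 753.5 kN → gross-section yield.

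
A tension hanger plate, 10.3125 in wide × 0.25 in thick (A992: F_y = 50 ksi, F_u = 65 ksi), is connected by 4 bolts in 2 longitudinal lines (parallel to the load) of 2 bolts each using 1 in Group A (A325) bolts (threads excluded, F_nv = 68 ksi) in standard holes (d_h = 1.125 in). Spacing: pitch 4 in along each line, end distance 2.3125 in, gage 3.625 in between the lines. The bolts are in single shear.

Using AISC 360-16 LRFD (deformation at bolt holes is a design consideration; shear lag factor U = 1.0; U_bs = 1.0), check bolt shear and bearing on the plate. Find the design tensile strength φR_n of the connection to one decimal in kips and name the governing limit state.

Bolt shear: A_b = π(1)²/4 = 0.7854 in². φR_n = 0.75 × 68 × 0.7854 × 4 × 1 = 160.2 kips.
Bearing (0.25 in plate, F_u = 65 ksi): end bolts L_c = 2.3125 − 1.125/2 = 1.75, R_n = min(1.2×1.75×0.25×65, 2.4×1×0.25×65) = 34.125 kips/bolt; interior L_c = 4 − 1.125 = 2.875, R_n = 39 kips/bolt. φR_n = 0.75 × (2×34.125 + 2×39) = 109.7 kips.
Governing: min(160.2, 109.7) = 109.7 kips → bearing.

109.7 kips (bearing governs)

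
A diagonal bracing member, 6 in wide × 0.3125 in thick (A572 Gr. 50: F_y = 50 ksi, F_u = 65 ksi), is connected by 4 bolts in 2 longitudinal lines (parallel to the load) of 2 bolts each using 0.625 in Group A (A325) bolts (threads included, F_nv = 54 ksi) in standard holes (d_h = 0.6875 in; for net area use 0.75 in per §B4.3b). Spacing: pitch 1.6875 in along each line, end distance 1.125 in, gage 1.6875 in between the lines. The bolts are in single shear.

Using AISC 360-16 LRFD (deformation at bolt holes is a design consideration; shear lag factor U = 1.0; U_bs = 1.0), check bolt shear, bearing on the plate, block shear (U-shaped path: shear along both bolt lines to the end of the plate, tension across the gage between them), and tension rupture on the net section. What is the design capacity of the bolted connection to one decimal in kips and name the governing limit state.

Bolt shear: A_b = π(0.625)²/4 = 0.3068 in². φR_n = 0.75 × 54 × 0.3068 × 4 × 1 = 49.7 kips.
Bearing (0.3125 in plate, F_u = 65 ksi): end bolts L_c = 1.125 − 0.6875/2 = 0.78125, R_n = min(1.2×0.78125×0.3125×65, 2.4×0.625×0.3125×65) = 19.043 kips/bolt; interior L_c = 1.6875 − 0.6875 = 1, R_n = 24.375 kips/bolt. φR_n = 0.75 × (2×19.043 + 2×24.375) = 65.1 kips.
Block shear: shear path 2×[1.125+1×1.6875] = 2×2.8125 in, A_gv = 1.7578, A_nv = 2×(2.8125 − 1.5×0.75)×0.3125 = 1.0547 in²; tension across gage: (1.6875 − 1×0.75)×0.3125 = 0.29297 in². R_n = min(0.6×65×1.0547, 0.6×50×1.7578) + 1.0×65×0.29297 = min(41.133, 52.734) + 19.043 = 60.176 kips. φR_n = 0.75 × 60.176 = 45.1 kips.
Tension rupture (net): A_n = (6 − 2×0.75)×0.3125 = 1.4063 in² (U = 1.0, A_e = A_n). φR_n = 0.75 × 65 × 1.4063 = 68.6 kips.
Governing: min(49.7, 65.1, 45.1, 68.6) = 45.1 kips → block shear.

45.1 kips (block shear governs)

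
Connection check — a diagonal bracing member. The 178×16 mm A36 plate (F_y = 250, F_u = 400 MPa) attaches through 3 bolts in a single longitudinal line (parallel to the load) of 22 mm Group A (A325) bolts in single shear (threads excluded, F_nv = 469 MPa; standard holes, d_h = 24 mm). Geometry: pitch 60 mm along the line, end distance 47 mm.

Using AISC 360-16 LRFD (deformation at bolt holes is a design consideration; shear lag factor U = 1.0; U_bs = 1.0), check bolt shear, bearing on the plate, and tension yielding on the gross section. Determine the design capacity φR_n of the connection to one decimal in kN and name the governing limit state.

Bolt shear: A_b = π(22)²/4 = 380.13 mm². φR_n = 0.75 × 469 × 380.13 × 3 × 1 = 401.1 kN.
Bearing (16 mm plate, F_u = 400 MPa): end bolts L_c = 47 − 24/2 = 35, R_n = min(1.2×35×16×400, 2.4×22×16×400) = 268.8 kN/bolt; interior L_c = 60 − 24 = 36, R_n = 276.48 kN/bolt. φR_n = 0.75 × (1×268.8 + 2×276.48) = 616.3 kN.
Tension yield (gross): A_g = 178×16 = 2848 mm². φR_n = 0.90 × 250 × 2848 = 640.8 kN.
Governing: min(401.1, 616.3, 640.8) = 401.1 kN → bolt shear.

401.1 kN (bolt shear governs)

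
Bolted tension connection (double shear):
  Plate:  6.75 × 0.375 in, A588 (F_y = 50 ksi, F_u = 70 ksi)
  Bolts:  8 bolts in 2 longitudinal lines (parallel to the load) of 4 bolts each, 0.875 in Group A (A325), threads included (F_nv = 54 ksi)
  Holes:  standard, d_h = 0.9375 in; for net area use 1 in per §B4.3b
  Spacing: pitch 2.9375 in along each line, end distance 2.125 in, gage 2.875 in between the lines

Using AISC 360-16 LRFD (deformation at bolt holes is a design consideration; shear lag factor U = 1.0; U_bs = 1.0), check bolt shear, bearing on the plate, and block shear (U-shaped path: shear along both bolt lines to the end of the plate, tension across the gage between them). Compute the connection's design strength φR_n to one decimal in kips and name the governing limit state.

212.6 kips (block shear governs)

Bolt shear: A_b = π(0.875)²/4 = 0.60132 in². φR_n = 0.75 × 54 × 0.60132 × 8 × 2 = 389.7 kips.
Bearing (0.375 in plate, F_u = 70 ksi): end bolts L_c = 2.125 − 0.9375/2 = 1.65625, R_n = min(1.2×1.65625×0.375×70, 2.4×0.875×0.375×70) = 52.172 kips/bolt; interior L_c = 2.9375 − 0.9375 = 2, R_n = 55.125 kips/bolt. φR_n = 0.75 × (2×52.172 + 6×55.125) = 326.3 kips.
Block shear: shear path 2×[2.125+3×2.9375] = 2×10.9375 in, A_gv = 8.2031, A_nv = 2×(10.9375 − 3.5×1)×0.375 = 5.5781 in²; tension across gage: (2.875 − 1×1)×0.375 = 0.70313 in². R_n = min(0.6×70×5.5781, 0.6×50×8.2031) + 1.0×70×0.70313 = min(234.28, 246.09) + 49.219 = 283.5 kips. φR_n = 0.75 × 283.5 = 212.6 kips.
Governing: min(389.7, 326.3, 212.6) = 212.6 kips → block shear.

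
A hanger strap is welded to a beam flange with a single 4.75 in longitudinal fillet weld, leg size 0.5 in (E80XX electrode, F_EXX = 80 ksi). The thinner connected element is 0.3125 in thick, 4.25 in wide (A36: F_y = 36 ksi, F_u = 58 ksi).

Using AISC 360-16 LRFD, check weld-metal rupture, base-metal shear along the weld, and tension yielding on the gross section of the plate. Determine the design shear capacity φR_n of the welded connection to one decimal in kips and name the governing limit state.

32.1 kips (base-metal shear governs)

Weld metal: throat = 0.707×0.5 = 0.3535 in, L = 4.75 in. φR_n = 0.75 × 0.6 × 80 × 0.3535 × 4.75 = 60.4 kips.
Base metal shear (0.3125 in plate): yield φR_n = 1.0×0.6×36×0.3125×4.75 = 32.1 kips; rupture φR_n = 0.75×0.6×58×0.3125×4.75 = 38.7 kips; take 32.1 kips (yield).
Tension yield (gross): A_g = 4.25×0.3125 = 1.3281 in². φR_n = 0.90 × 36 × 1.3281 = 43.0 kips.
Governing: min(60.4, 32.1, 43.0) = 32.1 kips → base-metal shear.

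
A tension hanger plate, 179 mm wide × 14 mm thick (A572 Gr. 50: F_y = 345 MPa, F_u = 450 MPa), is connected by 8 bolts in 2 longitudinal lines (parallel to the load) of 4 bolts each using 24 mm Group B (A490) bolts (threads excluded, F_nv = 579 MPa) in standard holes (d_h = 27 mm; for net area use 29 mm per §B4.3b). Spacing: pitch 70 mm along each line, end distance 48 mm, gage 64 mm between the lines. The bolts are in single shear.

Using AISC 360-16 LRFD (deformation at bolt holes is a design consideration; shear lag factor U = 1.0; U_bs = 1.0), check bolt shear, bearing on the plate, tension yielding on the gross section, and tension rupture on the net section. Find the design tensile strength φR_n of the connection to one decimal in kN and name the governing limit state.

571.7 kN (net-section rupture governs)

Bolt shear: A_b = π(24)²/4 = 452.39 mm². φR_n = 0.75 × 579 × 452.39 × 8 × 1 = 1571.6 kN.
Bearing (14 mm plate, F_u = 450 MPa): end bolts L_c = 48 − 27/2 = 34.5, R_n = min(1.2×34.5×14×450, 2.4×24×14×450) = 260.82 kN/bolt; interior L_c = 70 − 27 = 43, R_n = 325.08 kN/bolt. φR_n = 0.75 × (2×260.82 + 6×325.08) = 1854.1 kN.
Tension yield (gross): A_g = 179×14 = 2506 mm². φR_n = 0.90 × 345 × 2506 = 778.1 kN.
Tension rupture (net): A_n = (179 − 2×29)×14 = 1694 mm² (U = 1.0, A_e = A_n). φR_n = 0.75 × 450 × 1694 = 571.7 kN.
Governing: min(1571.6, 1854.1, 778.1, 571.7) = 571.7 kN → net-section rupture.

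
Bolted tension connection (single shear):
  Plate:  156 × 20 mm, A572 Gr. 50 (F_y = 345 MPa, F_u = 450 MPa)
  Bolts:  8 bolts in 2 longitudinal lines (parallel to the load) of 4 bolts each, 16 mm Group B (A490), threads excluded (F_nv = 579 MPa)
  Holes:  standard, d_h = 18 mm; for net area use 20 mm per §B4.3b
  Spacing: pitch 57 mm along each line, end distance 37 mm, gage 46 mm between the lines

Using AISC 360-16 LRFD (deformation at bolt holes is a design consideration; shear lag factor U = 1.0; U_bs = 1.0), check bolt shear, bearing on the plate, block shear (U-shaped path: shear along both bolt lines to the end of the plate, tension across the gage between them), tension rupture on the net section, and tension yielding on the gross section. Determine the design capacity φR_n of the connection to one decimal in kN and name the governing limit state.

698.5 kN (bolt shear governs)

Bolt shear: A_b = π(16)²/4 = 201.06 mm². φR_n = 0.75 × 579 × 201.06 × 8 × 1 = 698.5 kN.
Bearing (20 mm plate, F_u = 450 MPa): end bolts L_c = 37 − 18/2 = 28, R_n = min(1.2×28×20×450, 2.4×16×20×450) = 302.4 kN/bolt; interior L_c = 57 − 18 = 39, R_n = 345.6 kN/bolt. φR_n = 0.75 × (2×302.4 + 6×345.6) = 2008.8 kN.
Block shear: shear path 2×[37+3×57] = 2×208 mm, A_gv = 8320, A_nv = 2×(208 − 3.5×20)×20 = 5520 mm²; tension across gage: (46 − 1×20)×20 = 520 mm². R_n = min(0.6×450×5520, 0.6×345×8320) + 1.0×450×520 = min(1490.4, 1722.2) + 234 = 1724.4 kN. φR_n = 0.75 × 1724.4 = 1293.3 kN.
Tension rupture (net): A_n = (156 − 2×20)×20 = 2320 mm² (U = 1.0, A_e = A_n). φR_n = 0.75 × 450 × 2320 = 783.0 kN.
Tension yield (gross): A_g = 156×20 = 3120 mm². φR_n = 0.90 × 345 × 3120 = 968.8 kN.
Governing: min(698.5, 2008.8, 1293.3, 783.0, 968.8) = 698.5 kN → bolt shear.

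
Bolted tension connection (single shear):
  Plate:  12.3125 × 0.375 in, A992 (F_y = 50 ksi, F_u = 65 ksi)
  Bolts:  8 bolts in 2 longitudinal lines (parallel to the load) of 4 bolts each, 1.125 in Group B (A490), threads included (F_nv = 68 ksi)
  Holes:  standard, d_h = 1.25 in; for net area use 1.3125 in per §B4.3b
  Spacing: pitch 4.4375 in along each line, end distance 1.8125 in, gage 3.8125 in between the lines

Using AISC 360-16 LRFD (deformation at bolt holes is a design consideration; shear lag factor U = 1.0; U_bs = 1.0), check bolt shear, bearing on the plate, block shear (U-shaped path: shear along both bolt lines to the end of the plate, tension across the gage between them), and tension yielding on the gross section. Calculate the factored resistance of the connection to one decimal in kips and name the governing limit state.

207.8 kips (gross-section yield governs)

Bolt shear: A_b = π(1.125)²/4 = 0.99402 in². φR_n = 0.75 × 68 × 0.99402 × 8 × 1 = 405.6 kips.
Bearing (0.375 in plate, F_u = 65 ksi): end bolts L_c = 1.8125 − 1.25/2 = 1.1875, R_n = min(1.2×1.1875×0.375×65, 2.4×1.125×0.375×65) = 34.734 kips/bolt; interior L_c = 4.4375 − 1.25 = 3.1875, R_n = 65.813 kips/bolt. φR_n = 0.75 × (2×34.734 + 6×65.813) = 348.3 kips.
Block shear: shear path 2×[1.8125+3×4.4375] = 2×15.125 in, A_gv = 11.344, A_nv = 2×(15.125 − 3.5×1.3125)×0.375 = 7.8984 in²; tension across gage: (3.8125 − 1×1.3125)×0.375 = 0.9375 in². R_n = min(0.6×65×7.8984, 0.6×50×11.344) + 1.0×65×0.9375 = min(308.04, 340.32) + 60.938 = 368.98 kips. φR_n = 0.75 × 368.98 = 276.7 kips.
Tension yield (gross): A_g = 12.3125×0.375 = 4.6172 in². φR_n = 0.90 × 50 × 4.6172 = 207.8 kips.
Governing: min(405.6, 348.3, 276.7, 207.8) = 207.8 kips → gross-section yield.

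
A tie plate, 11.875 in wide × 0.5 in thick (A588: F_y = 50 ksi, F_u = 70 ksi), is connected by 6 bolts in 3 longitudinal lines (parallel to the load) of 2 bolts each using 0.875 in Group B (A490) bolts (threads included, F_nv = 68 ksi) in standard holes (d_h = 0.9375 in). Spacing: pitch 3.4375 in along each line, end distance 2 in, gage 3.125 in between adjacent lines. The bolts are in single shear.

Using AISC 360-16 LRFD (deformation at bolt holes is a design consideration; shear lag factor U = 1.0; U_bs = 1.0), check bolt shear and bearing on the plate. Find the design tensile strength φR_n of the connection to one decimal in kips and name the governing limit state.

184.0 kips (bolt shear governs)

Bolt shear: A_b = π(0.875)²/4 = 0.60132 in². φR_n = 0.75 × 68 × 0.60132 × 6 × 1 = 184.0 kips.
Bearing (0.5 in plate, F_u = 70 ksi): end bolts L_c = 2 − 0.9375/2 = 1.53125, R_n = min(1.2×1.53125×0.5×70, 2.4×0.875×0.5×70) = 64.313 kips/bolt; interior L_c = 3.4375 − 0.9375 = 2.5, R_n = 73.5 kips/bolt. φR_n = 0.75 × (3×64.313 + 3×73.5) = 310.1 kips.
Governing: min(184.0, 310.1) = 184.0 kips → bolt shear.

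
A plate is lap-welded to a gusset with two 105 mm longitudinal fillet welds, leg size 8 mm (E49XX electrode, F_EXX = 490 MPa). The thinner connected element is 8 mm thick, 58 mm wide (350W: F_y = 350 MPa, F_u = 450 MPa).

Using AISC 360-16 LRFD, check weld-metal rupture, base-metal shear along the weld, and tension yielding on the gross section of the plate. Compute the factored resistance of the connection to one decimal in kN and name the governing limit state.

Weld metal: throat = 0.707×8 = 5.656 mm, L = 2×105 = 210 mm. φR_n = 0.75 × 0.6 × 490 × 5.656 × 210 = 261.9 kN.
Base metal shear (8 mm plate): yield φR_n = 1.0×0.6×350×8×210 = 352.8 kN; rupture φR_n = 0.75×0.6×450×8×210 = 340.2 kN; take 340.2 kN (rupture).
Tension yield (gross): A_g = 58×8 = 464 mm². φR_n = 0.90 × 350 × 464 = 146.2 kN.
Governing: min(261.9, 340.2, 146.2) = 146.2 kN → gross-section yield.

146.2 kN (gross-section yield governs)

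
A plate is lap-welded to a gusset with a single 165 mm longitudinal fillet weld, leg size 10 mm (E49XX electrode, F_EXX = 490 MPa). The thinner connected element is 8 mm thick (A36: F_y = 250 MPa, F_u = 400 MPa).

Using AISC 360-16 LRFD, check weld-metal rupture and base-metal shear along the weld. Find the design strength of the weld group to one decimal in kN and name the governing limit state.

Weld metal: throat = 0.707×10 = 7.07 mm, L = 165 mm. φR_n = 0.75 × 0.6 × 490 × 7.07 × 165 = 257.2 kN.
Base metal shear (8 mm plate): yield φR_n = 1.0×0.6×250×8×165 = 198.0 kN; rupture φR_n = 0.75×0.6×400×8×165 = 237.6 kN; take 198.0 kN (yield).
Governing: min(257.2, 198.0) = 198.0 kN → base-metal shear.

198.0 kN (base-metal shear governs)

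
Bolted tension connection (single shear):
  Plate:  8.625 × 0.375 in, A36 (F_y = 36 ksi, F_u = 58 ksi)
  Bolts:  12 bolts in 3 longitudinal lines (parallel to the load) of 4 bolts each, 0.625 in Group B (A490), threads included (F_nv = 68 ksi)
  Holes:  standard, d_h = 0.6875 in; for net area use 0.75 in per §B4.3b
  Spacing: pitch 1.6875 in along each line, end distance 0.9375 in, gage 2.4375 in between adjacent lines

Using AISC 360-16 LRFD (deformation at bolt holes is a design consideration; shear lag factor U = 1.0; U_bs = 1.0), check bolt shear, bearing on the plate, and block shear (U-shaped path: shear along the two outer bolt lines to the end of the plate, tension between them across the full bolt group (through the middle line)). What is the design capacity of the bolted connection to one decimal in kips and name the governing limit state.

121.1 kips (block shear governs)

Bolt shear: A_b = π(0.625)²/4 = 0.3068 in². φR_n = 0.75 × 68 × 0.3068 × 12 × 1 = 187.8 kips.
Bearing (0.375 in plate, F_u = 58 ksi): end bolts L_c = 0.9375 − 0.6875/2 = 0.59375, R_n = min(1.2×0.59375×0.375×58, 2.4×0.625×0.375×58) = 15.497 kips/bolt; interior L_c = 1.6875 − 0.6875 = 1, R_n = 26.1 kips/bolt. φR_n = 0.75 × (3×15.497 + 9×26.1) = 211.0 kips.
Block shear: shear path 2×[0.9375+3×1.6875] = 2×6 in, A_gv = 4.5, A_nv = 2×(6 − 3.5×0.75)×0.375 = 2.5313 in²; tension across gage: (4.875 − 2×0.75)×0.375 = 1.2656 in². R_n = min(0.6×58×2.5313, 0.6×36×4.5) + 1.0×58×1.2656 = min(88.089, 97.2) + 73.405 = 161.49 kips. φR_n = 0.75 × 161.49 = 121.1 kips.
Governing: min(187.8, 211.0, 121.1) = 121.1 kips → block shear.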